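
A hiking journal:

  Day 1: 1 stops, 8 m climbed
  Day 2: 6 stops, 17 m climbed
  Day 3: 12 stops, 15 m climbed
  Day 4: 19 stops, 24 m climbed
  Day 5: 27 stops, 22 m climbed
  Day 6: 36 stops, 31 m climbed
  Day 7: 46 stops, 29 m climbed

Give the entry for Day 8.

57 stops, 38 m climbed

For the stops, differences are 5, 6, 7, … (increasing by 1 each time): 1, 6, 12, 19, 27, 36, 46 → 57.
M climbed — alternating steps +9, −2, +9, −2, …: 8, 17, 15, 24, 22, 31, 29 → 38.
Combining the parts gives 57 stops, 38 m climbed.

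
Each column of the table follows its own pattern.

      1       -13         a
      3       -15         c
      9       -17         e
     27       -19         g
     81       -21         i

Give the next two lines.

First component: ×3 each step, so 1, 3, 9, 27, 81 → 243 → 729.
Second component: -13, -15, -17, -19, -21 → -23 → -25 (−2 each step).
Letter goes a, c, e, g, i → k → m (letters move forward 2 places in the alphabet).
Putting the parts together: 243  -23  k and then 729  -25  m.

243  -23  k; 729  -25  m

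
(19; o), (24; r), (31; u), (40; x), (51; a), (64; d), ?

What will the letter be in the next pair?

g

For the letter, letters move forward 3 places in the alphabet, wrapping Z→A: o, r, u, x, a, d → g.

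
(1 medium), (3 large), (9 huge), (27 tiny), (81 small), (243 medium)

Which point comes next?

First value: ×3 each step; 1, 3, 9, 27, 81, 243 → 729.
For the size, repeats medium → large → huge → tiny → small: medium, large, huge, tiny, small, medium → large.
Combining the parts gives (729 large).

(729 large)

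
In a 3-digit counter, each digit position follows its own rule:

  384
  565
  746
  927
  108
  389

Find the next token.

560

First digit — +2 each step, mod 10: 3, 5, 7, 9, 1, 3 → 5.
Second digit: −2 each step, mod 10; 8, 6, 4, 2, 0, 8 → 6.
Third digit goes 4, 5, 6, 7, 8, 9 → 0 (+1 each step, mod 10).
Putting it together: 560.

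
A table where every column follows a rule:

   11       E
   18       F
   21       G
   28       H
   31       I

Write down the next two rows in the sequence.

38  J; 41  K

For the first component, alternating steps +7, +3, +7, +3, …: 11, 18, 21, 28, 31 → 38 → 41.
Letter: E, F, G, H, I → J → K (letters move forward 1 place in the alphabet).
Putting the parts together: 38  J and then 41  K.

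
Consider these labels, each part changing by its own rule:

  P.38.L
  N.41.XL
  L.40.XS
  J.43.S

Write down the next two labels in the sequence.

Letter: letters move back 2 places in the alphabet; P, N, L, J → H → F.
Second component: alternating steps +3, −1, +3, −1, …, so 38, 41, 40, 43 → 42 → 45.
Size: runs through clothing sizes XS→XL; L, XL, XS, S → M → L.
So the next two labels are H.42.M and F.45.L.

H.42.M, F.45.L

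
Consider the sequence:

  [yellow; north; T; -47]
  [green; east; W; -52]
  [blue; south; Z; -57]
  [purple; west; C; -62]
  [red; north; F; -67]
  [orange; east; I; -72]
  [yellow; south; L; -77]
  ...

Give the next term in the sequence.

[green; west; O; -82]

For the colour, repeats yellow → green → blue → purple → red → orange: yellow, green, blue, purple, red, orange, yellow → green.
Direction goes north, east, south, west, north, east, south → west (repeats north → east → south → west).
Letter — letters move forward 3 places in the alphabet, wrapping Z→A: T, W, Z, C, F, I, L → O.
Fourth component: -47, -52, -57, -62, -67, -72, -77 → -82 (−5 each step).
So the next term is [green; west; O; -82].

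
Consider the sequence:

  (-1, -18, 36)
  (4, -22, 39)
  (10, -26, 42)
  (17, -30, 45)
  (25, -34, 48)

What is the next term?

(34, -38, 51)

For the first entry, differences are 5, 6, 7, … (increasing by 1 each time): -1, 4, 10, 17, 25 → 34.
Second entry goes -18, -22, -26, -30, -34 → -38 (−4 each step).
Third entry: +3 each step; 36, 39, 42, 45, 48 → 51.
Putting it together: (34, -38, 51).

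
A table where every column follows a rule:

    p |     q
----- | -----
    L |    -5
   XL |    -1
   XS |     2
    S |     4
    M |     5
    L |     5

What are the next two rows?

Column p: L, XL, XS, S, M, L → XL → XS (repeats L → XL → XS → S → M).
Column q: differences are 4, 3, 2, … (decreasing by 1 each time), so -5, -1, 2, 4, 5, 5 → 4 → 2.
Putting the parts together: XL  4 and then XS  2.

XL  4; XS  2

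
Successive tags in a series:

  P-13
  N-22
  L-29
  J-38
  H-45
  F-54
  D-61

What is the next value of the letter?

Letter — letters move back 2 places in the alphabet: P, N, L, J, H, F, D → B.

B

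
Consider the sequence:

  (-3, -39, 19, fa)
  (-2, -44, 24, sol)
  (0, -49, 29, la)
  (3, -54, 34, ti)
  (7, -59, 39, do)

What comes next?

(12, -64, 44, re)

First slot: -3, -2, 0, 3, 7 → 12 (differences are 1, 2, 3, … (increasing by 1 each time)).
Second slot — −5 each step: -39, -44, -49, -54, -59 → -64.
Third slot — together with the second slot always sums to -20: 19, 24, 29, 34, 39 → 44.
Note — runs through the solfège scale do→ti: fa, sol, la, ti, do → re.
Combining the parts gives (12, -64, 44, re).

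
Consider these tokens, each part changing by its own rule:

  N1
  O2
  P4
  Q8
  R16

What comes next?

For the letter, letters move forward 1 place in the alphabet: N, O, P, Q, R → S.
Second component — ×2 each step: 1, 2, 4, 8, 16 → 32.
Combining the parts gives S32.

S32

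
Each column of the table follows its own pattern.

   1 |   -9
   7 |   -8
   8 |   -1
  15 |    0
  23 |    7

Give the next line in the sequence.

First component: 1, 7, 8, 15, 23 → 38 (each term is the sum of the two before it).
Second component: alternating steps +1, +7, +1, +7, …; -9, -8, -1, 0, 7 → 8.
Putting it together: 38  8.

38  8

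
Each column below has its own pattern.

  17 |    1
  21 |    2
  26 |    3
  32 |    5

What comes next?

For the first component, differences are 4, 5, 6, … (increasing by 1 each time): 17, 21, 26, 32 → 39.
Second component goes 1, 2, 3, 5 → 8 (each term is the sum of the two before it).
Combining the parts gives 39  8.

39  8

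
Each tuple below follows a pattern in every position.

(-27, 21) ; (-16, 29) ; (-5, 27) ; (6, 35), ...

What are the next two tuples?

(17, 33), (28, 41)

For the first slot, +11 each step: -27, -16, -5, 6 → 17 → 28.
Second slot — alternating steps +8, −2, +8, −2, …: 21, 29, 27, 35 → 33 → 41.
Putting the parts together: (17, 33) and then (28, 41).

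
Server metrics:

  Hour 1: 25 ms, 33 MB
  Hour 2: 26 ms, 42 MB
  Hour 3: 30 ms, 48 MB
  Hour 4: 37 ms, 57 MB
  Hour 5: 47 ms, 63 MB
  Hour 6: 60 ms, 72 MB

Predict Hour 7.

76 ms, 78 MB

Ms: differences are 1, 4, 7, … (increasing by 3 each time); 25, 26, 30, 37, 47, 60 → 76.
For the MB, alternating steps +9, +6, +9, +6, …: 33, 42, 48, 57, 63, 72 → 78.
Putting it together: 76 ms, 78 MB.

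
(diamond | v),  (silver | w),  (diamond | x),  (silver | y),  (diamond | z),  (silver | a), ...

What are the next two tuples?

Rank — alternates diamond ↔ silver: diamond, silver, diamond, silver, diamond, silver → diamond → silver.
Letter: letters move forward 1 place in the alphabet, wrapping Z→A, so v, w, x, y, z, a → b → c.
Putting the parts together: (diamond | b) and then (silver | c).

(diamond | b), (silver | c)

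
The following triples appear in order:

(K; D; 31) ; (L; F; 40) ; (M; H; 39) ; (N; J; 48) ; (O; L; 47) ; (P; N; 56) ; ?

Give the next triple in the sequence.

(Q; P; 55)

First letter: letters move forward 1 place in the alphabet, so K, L, M, N, O, P → Q.
Second letter goes D, F, H, J, L, N → P (letters move forward 2 places in the alphabet).
Third part — alternating steps +9, −1, +9, −1, …: 31, 40, 39, 48, 47, 56 → 55.
So the next triple is (Q; P; 55).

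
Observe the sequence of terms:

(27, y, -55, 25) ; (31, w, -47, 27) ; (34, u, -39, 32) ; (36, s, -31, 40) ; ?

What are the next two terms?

First entry — differences are 4, 3, 2, … (decreasing by 1 each time): 27, 31, 34, 36 → 37 → 37.
Letter: letters move back 2 places in the alphabet, so y, w, u, s → q → o.
Third entry: +8 each step, so -55, -47, -39, -31 → -23 → -15.
Fourth entry — differences are 2, 5, 8, … (increasing by 3 each time): 25, 27, 32, 40 → 51 → 65.
Putting the parts together: (37, q, -23, 51) and then (37, o, -15, 65).

(37, q, -23, 51), (37, o, -15, 65)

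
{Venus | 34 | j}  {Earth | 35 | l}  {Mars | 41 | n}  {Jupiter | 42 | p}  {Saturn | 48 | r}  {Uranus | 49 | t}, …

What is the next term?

Planet: Venus, Earth, Mars, Jupiter, Saturn, Uranus → Neptune (runs through the planets Mercury→Neptune).
Second coordinate goes 34, 35, 41, 42, 48, 49 → 55 (alternating steps +1, +6, +1, +6, …).
Letter: j, l, n, p, r, t → v (letters move forward 2 places in the alphabet).
Combining the parts gives {Neptune | 55 | v}.

{Neptune | 55 | v}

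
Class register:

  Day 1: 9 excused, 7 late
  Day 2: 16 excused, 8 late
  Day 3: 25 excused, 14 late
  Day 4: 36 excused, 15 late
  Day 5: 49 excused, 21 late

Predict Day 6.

Excused — perfect squares: 3², 4², 5², …: 9, 16, 25, 36, 49 → 64.
Late — alternating steps +1, +6, +1, +6, …: 7, 8, 14, 15, 21 → 22.
So the next row is 64 excused, 22 late.

64 excused, 22 late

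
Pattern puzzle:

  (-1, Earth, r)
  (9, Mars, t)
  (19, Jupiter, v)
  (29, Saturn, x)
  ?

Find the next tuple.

First value: +10 each step, so -1, 9, 19, 29 → 39.
Planet: runs through the planets Mercury→Neptune, so Earth, Mars, Jupiter, Saturn → Uranus.
Letter: letters move forward 2 places in the alphabet, so r, t, v, x → z.
Putting it together: (39, Uranus, z).

(39, Uranus, z)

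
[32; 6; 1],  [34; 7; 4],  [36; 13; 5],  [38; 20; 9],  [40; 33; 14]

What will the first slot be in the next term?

For the first slot, +2 each step: 32, 34, 36, 38, 40 → 42.

42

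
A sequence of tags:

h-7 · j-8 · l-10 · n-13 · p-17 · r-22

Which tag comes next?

t-28

Letter — letters move forward 2 places in the alphabet: h, j, l, n, p, r → t.
Second component: differences are 1, 2, 3, … (increasing by 1 each time); 7, 8, 10, 13, 17, 22 → 28.
Putting it together: t-28.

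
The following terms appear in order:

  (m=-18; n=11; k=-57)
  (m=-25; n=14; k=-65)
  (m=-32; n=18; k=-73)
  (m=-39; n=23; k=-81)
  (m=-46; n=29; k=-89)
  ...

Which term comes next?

(m=-53; n=36; k=-97)

M: -18, -25, -32, -39, -46 → -53 (−7 each step).
For the n, differences are 3, 4, 5, … (increasing by 1 each time): 11, 14, 18, 23, 29 → 36.
K: −8 each step; -57, -65, -73, -81, -89 → -97.
So the next term is (m=-53; n=36; k=-97).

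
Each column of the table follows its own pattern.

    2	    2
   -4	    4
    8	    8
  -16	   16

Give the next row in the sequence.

32  32

First component: ×(-2) each step; 2, -4, 8, -16 → 32.
Second component: ×2 each step, so 2, 4, 8, 16 → 32.
So the next row is 32  32.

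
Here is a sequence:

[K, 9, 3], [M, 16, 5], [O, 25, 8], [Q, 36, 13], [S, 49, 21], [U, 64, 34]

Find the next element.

[W, 81, 55]

For the letter, letters move forward 2 places in the alphabet: K, M, O, Q, S, U → W.
Second slot — perfect squares: 3², 4², 5², …: 9, 16, 25, 36, 49, 64 → 81.
Third slot: each term is the sum of the two before it; 3, 5, 8, 13, 21, 34 → 55.
So the next element is [W, 81, 55].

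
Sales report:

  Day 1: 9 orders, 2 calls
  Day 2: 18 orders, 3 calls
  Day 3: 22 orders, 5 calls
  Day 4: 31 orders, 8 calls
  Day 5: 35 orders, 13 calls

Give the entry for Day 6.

For the orders, alternating steps +9, +4, +9, +4, …: 9, 18, 22, 31, 35 → 44.
Calls — each term is the sum of the two before it: 2, 3, 5, 8, 13 → 21.
So the next line is 44 orders, 21 calls.

44 orders, 21 calls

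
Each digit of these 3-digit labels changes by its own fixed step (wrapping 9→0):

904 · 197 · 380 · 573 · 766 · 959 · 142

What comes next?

335

First digit — +2 each step, mod 10: 9, 1, 3, 5, 7, 9, 1 → 3.
Second digit — −1 each step, mod 10: 0, 9, 8, 7, 6, 5, 4 → 3.
Third digit: 4, 7, 0, 3, 6, 9, 2 → 5 (+3 each step, mod 10).
So the next label is 335.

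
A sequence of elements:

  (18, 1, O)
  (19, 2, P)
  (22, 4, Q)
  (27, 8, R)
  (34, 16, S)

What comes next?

(43, 32, T)

First entry: differences are 1, 3, 5, … (increasing by 2 each time), so 18, 19, 22, 27, 34 → 43.
Second entry goes 1, 2, 4, 8, 16 → 32 (×2 each step).
Letter: letters move forward 1 place in the alphabet; O, P, Q, R, S → T.
Putting it together: (43, 32, T).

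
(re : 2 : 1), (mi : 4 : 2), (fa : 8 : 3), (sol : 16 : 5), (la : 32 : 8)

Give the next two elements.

For the note, runs through the solfège scale do→ti: re, mi, fa, sol, la → ti → do.
For the second part, ×2 each step: 2, 4, 8, 16, 32 → 64 → 128.
For the third part, each term is the sum of the two before it: 1, 2, 3, 5, 8 → 13 → 21.
So the next two elements are (ti : 64 : 13) and (do : 128 : 21).

(ti : 64 : 13), (do : 128 : 21)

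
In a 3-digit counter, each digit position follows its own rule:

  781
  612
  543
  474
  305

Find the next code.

236

First digit — −1 each step, mod 10: 7, 6, 5, 4, 3 → 2.
Second digit goes 8, 1, 4, 7, 0 → 3 (+3 each step, mod 10).
Third digit: +1 each step, mod 10; 1, 2, 3, 4, 5 → 6.
Combining the parts gives 236.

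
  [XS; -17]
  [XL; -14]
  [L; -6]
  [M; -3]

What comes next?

[S; 5]

Size: XS, XL, L, M → S (runs backward through clothing sizes XS→XL).
Second part goes -17, -14, -6, -3 → 5 (alternating steps +3, +8, +3, +8, …).
Putting it together: [S; 5].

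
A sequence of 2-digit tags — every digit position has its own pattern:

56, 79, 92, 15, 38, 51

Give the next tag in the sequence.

First digit goes 5, 7, 9, 1, 3, 5 → 7 (+2 each step, mod 10).
Second digit — +3 each step, mod 10: 6, 9, 2, 5, 8, 1 → 4.
Putting it together: 74.

74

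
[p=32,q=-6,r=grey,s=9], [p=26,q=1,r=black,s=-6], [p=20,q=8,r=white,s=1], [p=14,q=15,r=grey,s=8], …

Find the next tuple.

For the p, −6 each step: 32, 26, 20, 14 → 8.
Q goes -6, 1, 8, 15 → 22 (+7 each step).
R goes grey, black, white, grey → black (repeats grey → black → white).
S — always the previous value of the q: 9, -6, 1, 8 → 15.
So the next tuple is [p=8,q=22,r=black,s=15].

[p=8,q=22,r=black,s=15]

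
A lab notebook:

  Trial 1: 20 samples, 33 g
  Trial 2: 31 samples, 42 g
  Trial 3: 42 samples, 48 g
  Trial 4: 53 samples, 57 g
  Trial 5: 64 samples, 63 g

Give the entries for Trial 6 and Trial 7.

For the samples, +11 each step: 20, 31, 42, 53, 64 → 75 → 86.
For the g, alternating steps +9, +6, +9, +6, …: 33, 42, 48, 57, 63 → 72 → 78.
So the next two rows are 75 samples, 72 g and 86 samples, 78 g.

75 samples, 72 g; 86 samples, 78 g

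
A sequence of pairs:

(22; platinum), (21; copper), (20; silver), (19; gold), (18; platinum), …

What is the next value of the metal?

copper

Metal: platinum, copper, silver, gold, platinum → copper (repeats platinum → copper → silver → gold).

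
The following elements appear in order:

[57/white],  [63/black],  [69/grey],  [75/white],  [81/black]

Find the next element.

First value goes 57, 63, 69, 75, 81 → 87 (+6 each step).
Shade: repeats white → black → grey; white, black, grey, white, black → grey.
Combining the parts gives [87/grey].

[87/grey]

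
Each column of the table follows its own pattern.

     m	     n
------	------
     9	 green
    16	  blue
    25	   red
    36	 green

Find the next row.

Column m: perfect squares: 3², 4², 5², …, so 9, 16, 25, 36 → 49.
Column n: repeats green → blue → red; green, blue, red, green → blue.
So the next row is 49  blue.

49  blue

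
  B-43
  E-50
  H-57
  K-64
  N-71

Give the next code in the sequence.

Q-78

Letter: letters move forward 3 places in the alphabet, so B, E, H, K, N → Q.
Second component: +7 each step; 43, 50, 57, 64, 71 → 78.
Combining the parts gives Q-78.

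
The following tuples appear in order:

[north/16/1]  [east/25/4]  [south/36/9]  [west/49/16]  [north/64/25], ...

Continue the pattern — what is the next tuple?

[east/81/36]

Direction goes north, east, south, west, north → east (repeats north → east → south → west).
Second slot: 16, 25, 36, 49, 64 → 81 (perfect squares: 4², 5², 6², …).
Third slot: 1, 4, 9, 16, 25 → 36 (perfect squares: 1², 2², 3², …).
Putting it together: [east/81/36].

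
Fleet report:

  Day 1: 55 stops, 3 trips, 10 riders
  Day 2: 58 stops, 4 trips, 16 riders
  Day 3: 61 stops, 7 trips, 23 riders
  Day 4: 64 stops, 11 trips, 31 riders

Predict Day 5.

67 stops, 18 trips, 40 riders

Stops: 55, 58, 61, 64 → 67 (+3 each step).
For the trips, each term is the sum of the two before it: 3, 4, 7, 11 → 18.
For the riders, differences are 6, 7, 8, … (increasing by 1 each time): 10, 16, 23, 31 → 40.
So the next record is 67 stops, 18 trips, 40 riders.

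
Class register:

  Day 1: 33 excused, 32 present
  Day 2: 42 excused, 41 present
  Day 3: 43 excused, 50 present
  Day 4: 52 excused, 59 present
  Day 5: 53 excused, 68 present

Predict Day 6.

Excused goes 33, 42, 43, 52, 53 → 62 (alternating steps +9, +1, +9, +1, …).
Present: +9 each step, so 32, 41, 50, 59, 68 → 77.
Putting it together: 62 excused, 77 present.

62 excused, 77 present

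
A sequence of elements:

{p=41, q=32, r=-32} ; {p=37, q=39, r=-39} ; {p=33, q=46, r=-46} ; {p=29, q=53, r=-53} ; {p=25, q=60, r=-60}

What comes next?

{p=21, q=67, r=-67}

P: −4 each step; 41, 37, 33, 29, 25 → 21.
Q — +7 each step: 32, 39, 46, 53, 60 → 67.
R: always the negative of the q; -32, -39, -46, -53, -60 → -67.
So the next element is {p=21, q=67, r=-67}.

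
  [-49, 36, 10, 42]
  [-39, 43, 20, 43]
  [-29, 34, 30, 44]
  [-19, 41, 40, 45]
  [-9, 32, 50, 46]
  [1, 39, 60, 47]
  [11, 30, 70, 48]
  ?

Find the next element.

[21, 37, 80, 49]

First value — +10 each step: -49, -39, -29, -19, -9, 1, 11 → 21.
Second value: alternating steps +7, −9, +7, −9, …, so 36, 43, 34, 41, 32, 39, 30 → 37.
Third value: +10 each step, so 10, 20, 30, 40, 50, 60, 70 → 80.
For the fourth value, +1 each step: 42, 43, 44, 45, 46, 47, 48 → 49.
Putting it together: [21, 37, 80, 49].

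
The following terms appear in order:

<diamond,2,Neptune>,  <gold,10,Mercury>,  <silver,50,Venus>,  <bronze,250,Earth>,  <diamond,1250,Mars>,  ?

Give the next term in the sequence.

Rank: repeats diamond → gold → silver → bronze; diamond, gold, silver, bronze, diamond → gold.
Second slot: 2, 10, 50, 250, 1250 → 6250 (×5 each step).
Planet: runs through the planets Mercury→Neptune; Neptune, Mercury, Venus, Earth, Mars → Jupiter.
So the next term is <gold,6250,Jupiter>.

<gold,6250,Jupiter>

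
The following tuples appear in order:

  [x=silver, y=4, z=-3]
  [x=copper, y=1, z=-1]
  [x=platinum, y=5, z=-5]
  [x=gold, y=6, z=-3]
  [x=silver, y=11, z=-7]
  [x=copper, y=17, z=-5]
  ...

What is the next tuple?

X: repeats silver → copper → platinum → gold; silver, copper, platinum, gold, silver, copper → platinum.
Y: each term is the sum of the two before it, so 4, 1, 5, 6, 11, 17 → 28.
Z goes -3, -1, -5, -3, -7, -5 → -9 (alternating steps +2, −4, +2, −4, …).
So the next tuple is [x=platinum, y=28, z=-9].

[x=platinum, y=28, z=-9]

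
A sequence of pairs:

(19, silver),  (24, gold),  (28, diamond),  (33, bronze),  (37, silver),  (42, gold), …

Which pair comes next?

First value: alternating steps +5, +4, +5, +4, …; 19, 24, 28, 33, 37, 42 → 46.
Rank: repeats silver → gold → diamond → bronze; silver, gold, diamond, bronze, silver, gold → diamond.
So the next pair is (46, diamond).

(46, diamond)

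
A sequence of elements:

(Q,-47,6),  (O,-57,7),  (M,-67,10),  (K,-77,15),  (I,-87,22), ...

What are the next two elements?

(G,-97,31), (E,-107,42)

Letter: Q, O, M, K, I → G → E (letters move back 2 places in the alphabet).
Second slot: −10 each step; -47, -57, -67, -77, -87 → -97 → -107.
Third slot: differences are 1, 3, 5, … (increasing by 2 each time), so 6, 7, 10, 15, 22 → 31 → 42.
So the next two elements are (G,-97,31) and (E,-107,42).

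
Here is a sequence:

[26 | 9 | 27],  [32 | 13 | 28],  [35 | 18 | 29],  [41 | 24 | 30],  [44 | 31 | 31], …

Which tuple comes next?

First component goes 26, 32, 35, 41, 44 → 50 (alternating steps +6, +3, +6, +3, …).
Second component: 9, 13, 18, 24, 31 → 39 (differences are 4, 5, 6, … (increasing by 1 each time)).
For the third component, +1 each step: 27, 28, 29, 30, 31 → 32.
Combining the parts gives [50 | 39 | 32].

[50 | 39 | 32]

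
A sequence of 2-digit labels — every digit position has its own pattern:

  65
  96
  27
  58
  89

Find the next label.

10

For the first digit, +3 each step, mod 10: 6, 9, 2, 5, 8 → 1.
Second digit: +1 each step, mod 10, so 5, 6, 7, 8, 9 → 0.
Combining the parts gives 10.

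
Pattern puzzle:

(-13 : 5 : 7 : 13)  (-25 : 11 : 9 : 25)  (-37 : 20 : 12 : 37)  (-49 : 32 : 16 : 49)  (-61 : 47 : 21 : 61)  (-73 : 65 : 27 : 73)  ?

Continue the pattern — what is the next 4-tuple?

(-85 : 86 : 34 : 85)

First slot: -13, -25, -37, -49, -61, -73 → -85 (−12 each step).
For the second slot, differences are 6, 9, 12, … (increasing by 3 each time): 5, 11, 20, 32, 47, 65 → 86.
Third slot: differences are 2, 3, 4, … (increasing by 1 each time), so 7, 9, 12, 16, 21, 27 → 34.
For the fourth slot, always the negative of the first slot: 13, 25, 37, 49, 61, 73 → 85.
So the next 4-tuple is (-85 : 86 : 34 : 85).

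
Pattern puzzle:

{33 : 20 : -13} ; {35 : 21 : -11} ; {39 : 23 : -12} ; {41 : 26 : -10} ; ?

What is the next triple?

{45 : 30 : -11}

First component — alternating steps +2, +4, +2, +4, …: 33, 35, 39, 41 → 45.
Second component: differences are 1, 2, 3, … (increasing by 1 each time); 20, 21, 23, 26 → 30.
Third component: -13, -11, -12, -10 → -11 (alternating steps +2, −1, +2, −1, …).
Combining the parts gives {45 : 30 : -11}.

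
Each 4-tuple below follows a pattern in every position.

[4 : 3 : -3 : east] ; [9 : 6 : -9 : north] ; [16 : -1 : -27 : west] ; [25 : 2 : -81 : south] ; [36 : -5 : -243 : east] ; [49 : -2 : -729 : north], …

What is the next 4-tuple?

First coordinate: differences are 5, 7, 9, … (increasing by 2 each time); 4, 9, 16, 25, 36, 49 → 64.
Second coordinate: alternating steps +3, −7, +3, −7, …; 3, 6, -1, 2, -5, -2 → -9.
Third coordinate: -3, -9, -27, -81, -243, -729 → -2187 (×3 each step).
Direction — repeats east → north → west → south: east, north, west, south, east, north → west.
Putting it together: [64 : -9 : -2187 : west].

[64 : -9 : -2187 : west]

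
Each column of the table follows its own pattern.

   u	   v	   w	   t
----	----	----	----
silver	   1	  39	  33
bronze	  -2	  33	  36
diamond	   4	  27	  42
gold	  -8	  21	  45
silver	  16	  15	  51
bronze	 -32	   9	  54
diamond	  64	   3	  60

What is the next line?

Column u: repeats silver → bronze → diamond → gold; silver, bronze, diamond, gold, silver, bronze, diamond → gold.
Column v: ×(-2) each step; 1, -2, 4, -8, 16, -32, 64 → -128.
Column w: 39, 33, 27, 21, 15, 9, 3 → -3 (−6 each step).
Column t: alternating steps +3, +6, +3, +6, …, so 33, 36, 42, 45, 51, 54, 60 → 63.
So the next line is gold  -128  -3  63.

gold  -128  -3  63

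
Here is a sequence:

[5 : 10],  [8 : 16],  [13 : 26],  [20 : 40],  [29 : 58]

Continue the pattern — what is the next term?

First value: differences are 3, 5, 7, … (increasing by 2 each time), so 5, 8, 13, 20, 29 → 40.
Second value: 10, 16, 26, 40, 58 → 80 (always 2 × the first value).
Putting it together: [40 : 80].

[40 : 80]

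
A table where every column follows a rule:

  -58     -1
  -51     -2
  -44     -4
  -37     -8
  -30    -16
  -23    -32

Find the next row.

-16  -64

First component goes -58, -51, -44, -37, -30, -23 → -16 (+7 each step).
For the second component, ×2 each step: -1, -2, -4, -8, -16, -32 → -64.
So the next row is -16  -64.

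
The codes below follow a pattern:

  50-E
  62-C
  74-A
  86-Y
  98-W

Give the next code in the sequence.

First component: 50, 62, 74, 86, 98 → 110 (+12 each step).
For the letter, letters move back 2 places in the alphabet, wrapping A→Z: E, C, A, Y, W → U.
Putting it together: 110-U.

110-U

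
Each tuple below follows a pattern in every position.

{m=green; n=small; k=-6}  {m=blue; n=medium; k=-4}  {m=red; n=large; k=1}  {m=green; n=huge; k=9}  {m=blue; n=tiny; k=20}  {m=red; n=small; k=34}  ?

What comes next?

For the m, repeats green → blue → red: green, blue, red, green, blue, red → green.
For the n, repeats small → medium → large → huge → tiny: small, medium, large, huge, tiny, small → medium.
K goes -6, -4, 1, 9, 20, 34 → 51 (differences are 2, 5, 8, … (increasing by 3 each time)).
Putting it together: {m=green; n=medium; k=51}.

{m=green; n=medium; k=51}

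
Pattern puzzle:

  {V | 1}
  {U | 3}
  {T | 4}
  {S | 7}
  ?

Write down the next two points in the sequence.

{R | 11}, {Q | 18}

Letter: letters move back 1 place in the alphabet, so V, U, T, S → R → Q.
Second entry — each term is the sum of the two before it: 1, 3, 4, 7 → 11 → 18.
Putting the parts together: {R | 11} and then {Q | 18}.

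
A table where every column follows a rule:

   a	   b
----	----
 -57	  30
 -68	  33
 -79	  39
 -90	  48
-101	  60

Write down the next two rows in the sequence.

-112  75; -123  93

Column a: −11 each step, so -57, -68, -79, -90, -101 → -112 → -123.
Column b: 30, 33, 39, 48, 60 → 75 → 93 (differences are 3, 6, 9, … (increasing by 3 each time)).
So the next two rows are -112  75 and -123  93.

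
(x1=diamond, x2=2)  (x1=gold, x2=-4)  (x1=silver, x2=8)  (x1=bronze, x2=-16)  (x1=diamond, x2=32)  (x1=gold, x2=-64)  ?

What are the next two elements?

For the x1, repeats diamond → gold → silver → bronze: diamond, gold, silver, bronze, diamond, gold → silver → bronze.
X2: ×(-2) each step; 2, -4, 8, -16, 32, -64 → 128 → -256.
Putting the parts together: (x1=silver, x2=128) and then (x1=bronze, x2=-256).

(x1=silver, x2=128), (x1=bronze, x2=-256)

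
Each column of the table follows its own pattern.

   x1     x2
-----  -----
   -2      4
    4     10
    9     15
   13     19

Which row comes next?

Column x1 — differences are 6, 5, 4, … (decreasing by 1 each time): -2, 4, 9, 13 → 16.
Column x2 goes 4, 10, 15, 19 → 22 (always 6 more than the column x1).
Combining the parts gives 16  22.

16  22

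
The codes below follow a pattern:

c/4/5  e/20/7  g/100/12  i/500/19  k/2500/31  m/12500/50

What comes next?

o/62500/81

Letter: c, e, g, i, k, m → o (letters move forward 2 places in the alphabet).
Second component: 4, 20, 100, 500, 2500, 12500 → 62500 (×5 each step).
Third component goes 5, 7, 12, 19, 31, 50 → 81 (each term is the sum of the two before it).
Putting it together: o/62500/81.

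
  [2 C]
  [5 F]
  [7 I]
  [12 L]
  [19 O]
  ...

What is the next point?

First value: each term is the sum of the two before it; 2, 5, 7, 12, 19 → 31.
Letter: letters move forward 3 places in the alphabet; C, F, I, L, O → R.
Putting it together: [31 R].

[31 R]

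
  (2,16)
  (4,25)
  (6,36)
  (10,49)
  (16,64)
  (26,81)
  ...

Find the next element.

First value: each term is the sum of the two before it; 2, 4, 6, 10, 16, 26 → 42.
Second value — perfect squares: 4², 5², 6², …: 16, 25, 36, 49, 64, 81 → 100.
So the next element is (42,100).

(42,100)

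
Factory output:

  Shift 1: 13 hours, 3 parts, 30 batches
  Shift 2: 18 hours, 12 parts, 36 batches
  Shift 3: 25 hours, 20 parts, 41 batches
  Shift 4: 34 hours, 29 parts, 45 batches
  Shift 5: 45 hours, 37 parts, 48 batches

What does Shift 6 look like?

58 hours, 46 parts, 50 batches

Hours — differences are 5, 7, 9, … (increasing by 2 each time): 13, 18, 25, 34, 45 → 58.
Parts: 3, 12, 20, 29, 37 → 46 (alternating steps +9, +8, +9, +8, …).
Batches: differences are 6, 5, 4, … (decreasing by 1 each time); 30, 36, 41, 45, 48 → 50.
Combining the parts gives 58 hours, 46 parts, 50 batches.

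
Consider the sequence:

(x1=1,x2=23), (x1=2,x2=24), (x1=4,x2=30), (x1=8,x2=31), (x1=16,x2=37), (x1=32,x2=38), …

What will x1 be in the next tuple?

X1: ×2 each step, so 1, 2, 4, 8, 16, 32 → 64.

64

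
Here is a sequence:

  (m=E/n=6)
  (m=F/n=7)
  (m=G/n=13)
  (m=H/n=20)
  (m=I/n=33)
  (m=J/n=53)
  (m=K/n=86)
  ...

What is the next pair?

M: letters move forward 1 place in the alphabet; E, F, G, H, I, J, K → L.
N — each term is the sum of the two before it: 6, 7, 13, 20, 33, 53, 86 → 139.
Combining the parts gives (m=L/n=139).

(m=L/n=139)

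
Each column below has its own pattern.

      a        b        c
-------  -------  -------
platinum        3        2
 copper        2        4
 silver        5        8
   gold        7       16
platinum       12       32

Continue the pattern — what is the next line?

copper  19  64

Column a: repeats platinum → copper → silver → gold; platinum, copper, silver, gold, platinum → copper.
Column b: each term is the sum of the two before it, so 3, 2, 5, 7, 12 → 19.
Column c: ×2 each step; 2, 4, 8, 16, 32 → 64.
Putting it together: copper  19  64.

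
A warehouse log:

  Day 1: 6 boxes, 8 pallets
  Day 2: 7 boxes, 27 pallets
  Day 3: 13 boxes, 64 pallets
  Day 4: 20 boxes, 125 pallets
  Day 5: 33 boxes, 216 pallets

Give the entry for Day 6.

53 boxes, 343 pallets

Boxes goes 6, 7, 13, 20, 33 → 53 (each term is the sum of the two before it).
For the pallets, perfect cubes: 2³, 3³, 4³, …: 8, 27, 64, 125, 216 → 343.
Putting it together: 53 boxes, 343 pallets.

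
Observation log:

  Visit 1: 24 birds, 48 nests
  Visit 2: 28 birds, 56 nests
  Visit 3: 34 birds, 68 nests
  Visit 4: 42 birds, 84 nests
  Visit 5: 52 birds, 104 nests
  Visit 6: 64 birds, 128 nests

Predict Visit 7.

Birds: differences are 4, 6, 8, … (increasing by 2 each time), so 24, 28, 34, 42, 52, 64 → 78.
Nests — always 2 × the birds: 48, 56, 68, 84, 104, 128 → 156.
So the next line is 78 birds, 156 nests.

78 birds, 156 nests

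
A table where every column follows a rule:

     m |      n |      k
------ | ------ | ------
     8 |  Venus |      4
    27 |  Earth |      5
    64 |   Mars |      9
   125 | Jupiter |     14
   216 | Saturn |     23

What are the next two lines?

343  Uranus  37; 512  Neptune  60

For the column m, perfect cubes: 2³, 3³, 4³, …: 8, 27, 64, 125, 216 → 343 → 512.
For the column n, runs through the planets Mercury→Neptune: Venus, Earth, Mars, Jupiter, Saturn → Uranus → Neptune.
Column k — each term is the sum of the two before it: 4, 5, 9, 14, 23 → 37 → 60.
So the next two lines are 343  Uranus  37 and 512  Neptune  60.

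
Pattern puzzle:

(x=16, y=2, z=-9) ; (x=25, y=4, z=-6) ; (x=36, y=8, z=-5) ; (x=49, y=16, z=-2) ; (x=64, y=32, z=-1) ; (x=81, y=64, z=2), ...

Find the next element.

(x=100, y=128, z=3)

X — perfect squares: 4², 5², 6², …: 16, 25, 36, 49, 64, 81 → 100.
Y: 2, 4, 8, 16, 32, 64 → 128 (×2 each step).
Z: alternating steps +3, +1, +3, +1, …; -9, -6, -5, -2, -1, 2 → 3.
Combining the parts gives (x=100, y=128, z=3).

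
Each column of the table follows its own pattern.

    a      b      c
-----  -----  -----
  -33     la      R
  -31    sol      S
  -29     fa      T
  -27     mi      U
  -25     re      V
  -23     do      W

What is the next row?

Column a: +2 each step, so -33, -31, -29, -27, -25, -23 → -21.
For the column b, runs backward through the solfège scale do→ti: la, sol, fa, mi, re, do → ti.
For the column c, letters move forward 1 place in the alphabet: R, S, T, U, V, W → X.
Combining the parts gives -21  ti  X.

-21  ti  X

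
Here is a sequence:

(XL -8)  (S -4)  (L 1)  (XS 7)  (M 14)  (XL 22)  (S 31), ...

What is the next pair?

Size: XL, S, L, XS, M, XL, S → L (repeats XL → S → L → XS → M).
Second component: differences are 4, 5, 6, … (increasing by 1 each time); -8, -4, 1, 7, 14, 22, 31 → 41.
So the next pair is (L 41).

(L 41)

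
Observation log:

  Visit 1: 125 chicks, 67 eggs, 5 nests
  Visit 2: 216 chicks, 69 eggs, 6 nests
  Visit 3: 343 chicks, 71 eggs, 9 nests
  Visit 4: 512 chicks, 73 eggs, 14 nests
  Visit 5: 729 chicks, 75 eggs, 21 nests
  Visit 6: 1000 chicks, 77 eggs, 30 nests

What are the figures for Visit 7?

Chicks goes 125, 216, 343, 512, 729, 1000 → 1331 (perfect cubes: 5³, 6³, 7³, …).
Eggs: +2 each step; 67, 69, 71, 73, 75, 77 → 79.
Nests: differences are 1, 3, 5, … (increasing by 2 each time); 5, 6, 9, 14, 21, 30 → 41.
So the next row is 1331 chicks, 79 eggs, 41 nests.

1331 chicks, 79 eggs, 41 nests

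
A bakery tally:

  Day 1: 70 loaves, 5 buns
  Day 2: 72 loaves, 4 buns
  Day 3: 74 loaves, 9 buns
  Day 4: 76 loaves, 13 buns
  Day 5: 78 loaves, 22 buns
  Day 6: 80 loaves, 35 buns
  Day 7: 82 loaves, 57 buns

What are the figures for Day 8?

84 loaves, 92 buns

For the loaves, +2 each step: 70, 72, 74, 76, 78, 80, 82 → 84.
Buns: each term is the sum of the two before it; 5, 4, 9, 13, 22, 35, 57 → 92.
So the next record is 84 loaves, 92 buns.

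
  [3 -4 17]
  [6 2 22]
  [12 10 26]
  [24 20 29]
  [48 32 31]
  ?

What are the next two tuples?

First component: ×2 each step; 3, 6, 12, 24, 48 → 96 → 192.
Second component — differences are 6, 8, 10, … (increasing by 2 each time): -4, 2, 10, 20, 32 → 46 → 62.
Third component: differences are 5, 4, 3, … (decreasing by 1 each time); 17, 22, 26, 29, 31 → 32 → 32.
So the next two tuples are [96 46 32] and [192 62 32].

[96 46 32], [192 62 32]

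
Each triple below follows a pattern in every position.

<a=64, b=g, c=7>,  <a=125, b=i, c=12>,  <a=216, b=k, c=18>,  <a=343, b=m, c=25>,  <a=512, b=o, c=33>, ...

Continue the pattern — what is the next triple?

<a=729, b=q, c=42>

A goes 64, 125, 216, 343, 512 → 729 (perfect cubes: 4³, 5³, 6³, …).
B: g, i, k, m, o → q (letters move forward 2 places in the alphabet).
C — differences are 5, 6, 7, … (increasing by 1 each time): 7, 12, 18, 25, 33 → 42.
So the next triple is <a=729, b=q, c=42>.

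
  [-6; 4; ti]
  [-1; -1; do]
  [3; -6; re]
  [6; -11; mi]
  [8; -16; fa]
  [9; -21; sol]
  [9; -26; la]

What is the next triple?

[8; -31; ti]

First slot goes -6, -1, 3, 6, 8, 9, 9 → 8 (differences are 5, 4, 3, … (decreasing by 1 each time)).
Second slot: −5 each step, so 4, -1, -6, -11, -16, -21, -26 → -31.
Note: runs through the solfège scale do→ti, so ti, do, re, mi, fa, sol, la → ti.
So the next triple is [8; -31; ti].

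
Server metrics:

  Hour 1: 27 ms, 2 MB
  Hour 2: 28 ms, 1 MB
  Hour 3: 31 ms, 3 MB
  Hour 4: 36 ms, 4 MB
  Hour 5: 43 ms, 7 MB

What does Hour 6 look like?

Ms: 27, 28, 31, 36, 43 → 52 (differences are 1, 3, 5, … (increasing by 2 each time)).
MB goes 2, 1, 3, 4, 7 → 11 (each term is the sum of the two before it).
Combining the parts gives 52 ms, 11 MB.

52 ms, 11 MB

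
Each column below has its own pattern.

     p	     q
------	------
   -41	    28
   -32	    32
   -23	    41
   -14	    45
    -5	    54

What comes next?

Column p: +9 each step; -41, -32, -23, -14, -5 → 4.
Column q goes 28, 32, 41, 45, 54 → 58 (alternating steps +4, +9, +4, +9, …).
So the next line is 4  58.

4  58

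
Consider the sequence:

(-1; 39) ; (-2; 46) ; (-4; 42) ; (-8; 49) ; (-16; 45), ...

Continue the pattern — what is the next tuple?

(-32; 52)

First coordinate: ×2 each step, so -1, -2, -4, -8, -16 → -32.
Second coordinate goes 39, 46, 42, 49, 45 → 52 (alternating steps +7, −4, +7, −4, …).
Combining the parts gives (-32; 52).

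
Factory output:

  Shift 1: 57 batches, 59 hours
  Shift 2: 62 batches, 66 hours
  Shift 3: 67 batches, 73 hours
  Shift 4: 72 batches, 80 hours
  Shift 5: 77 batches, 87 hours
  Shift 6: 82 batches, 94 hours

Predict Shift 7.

For the batches, +5 each step: 57, 62, 67, 72, 77, 82 → 87.
Hours: 59, 66, 73, 80, 87, 94 → 101 (+7 each step).
Putting it together: 87 batches, 101 hours.

87 batches, 101 hours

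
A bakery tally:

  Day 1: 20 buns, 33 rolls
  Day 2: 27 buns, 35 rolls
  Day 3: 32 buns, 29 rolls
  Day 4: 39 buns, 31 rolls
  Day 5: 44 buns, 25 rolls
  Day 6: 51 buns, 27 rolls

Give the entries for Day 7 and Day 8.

56 buns, 21 rolls; 63 buns, 23 rolls

For the buns, alternating steps +7, +5, +7, +5, …: 20, 27, 32, 39, 44, 51 → 56 → 63.
For the rolls, alternating steps +2, −6, +2, −6, …: 33, 35, 29, 31, 25, 27 → 21 → 23.
Putting the parts together: 56 buns, 21 rolls and then 63 buns, 23 rolls.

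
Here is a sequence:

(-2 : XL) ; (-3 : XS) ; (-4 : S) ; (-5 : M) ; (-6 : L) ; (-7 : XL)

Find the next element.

(-8 : XS)

First part: −1 each step; -2, -3, -4, -5, -6, -7 → -8.
Size: repeats XL → XS → S → M → L; XL, XS, S, M, L, XL → XS.
So the next element is (-8 : XS).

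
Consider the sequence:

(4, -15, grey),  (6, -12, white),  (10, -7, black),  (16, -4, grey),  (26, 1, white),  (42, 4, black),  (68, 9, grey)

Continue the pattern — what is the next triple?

First value goes 4, 6, 10, 16, 26, 42, 68 → 110 (each term is the sum of the two before it).
Second value: alternating steps +3, +5, +3, +5, …; -15, -12, -7, -4, 1, 4, 9 → 12.
For the shade, repeats grey → white → black: grey, white, black, grey, white, black, grey → white.
Putting it together: (110, 12, white).

(110, 12, white)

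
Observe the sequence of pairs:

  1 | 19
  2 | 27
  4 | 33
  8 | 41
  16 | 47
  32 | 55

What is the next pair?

First value: ×2 each step, so 1, 2, 4, 8, 16, 32 → 64.
Second value: alternating steps +8, +6, +8, +6, …, so 19, 27, 33, 41, 47, 55 → 61.
Combining the parts gives 64 | 61.

64 | 61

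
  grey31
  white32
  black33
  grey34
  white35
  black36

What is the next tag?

Shade: repeats grey → white → black, so grey, white, black, grey, white, black → grey.
For the second component, +1 each step: 31, 32, 33, 34, 35, 36 → 37.
Combining the parts gives grey37.

grey37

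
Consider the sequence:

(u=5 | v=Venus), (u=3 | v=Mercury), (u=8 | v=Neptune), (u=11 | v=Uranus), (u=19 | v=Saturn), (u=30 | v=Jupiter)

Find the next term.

(u=49 | v=Mars)

U goes 5, 3, 8, 11, 19, 30 → 49 (each term is the sum of the two before it).
V: runs backward through the planets Mercury→Neptune, so Venus, Mercury, Neptune, Uranus, Saturn, Jupiter → Mars.
Putting it together: (u=49 | v=Mars).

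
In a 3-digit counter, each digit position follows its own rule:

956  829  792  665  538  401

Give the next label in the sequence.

374

First digit: 9, 8, 7, 6, 5, 4 → 3 (−1 each step, mod 10).
Second digit: 5, 2, 9, 6, 3, 0 → 7 (−3 each step, mod 10).
For the third digit, +3 each step, mod 10: 6, 9, 2, 5, 8, 1 → 4.
So the next label is 374.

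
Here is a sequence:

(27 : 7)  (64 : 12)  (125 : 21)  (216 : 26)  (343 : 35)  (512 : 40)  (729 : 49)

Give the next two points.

For the first part, perfect cubes: 3³, 4³, 5³, …: 27, 64, 125, 216, 343, 512, 729 → 1000 → 1331.
Second part — alternating steps +5, +9, +5, +9, …: 7, 12, 21, 26, 35, 40, 49 → 54 → 63.
Putting the parts together: (1000 : 54) and then (1331 : 63).

(1000 : 54), (1331 : 63)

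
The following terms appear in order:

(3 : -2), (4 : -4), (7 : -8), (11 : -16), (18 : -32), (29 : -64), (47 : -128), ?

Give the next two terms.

First slot: each term is the sum of the two before it; 3, 4, 7, 11, 18, 29, 47 → 76 → 123.
Second slot: -2, -4, -8, -16, -32, -64, -128 → -256 → -512 (×2 each step).
Putting the parts together: (76 : -256) and then (123 : -512).

(76 : -256), (123 : -512)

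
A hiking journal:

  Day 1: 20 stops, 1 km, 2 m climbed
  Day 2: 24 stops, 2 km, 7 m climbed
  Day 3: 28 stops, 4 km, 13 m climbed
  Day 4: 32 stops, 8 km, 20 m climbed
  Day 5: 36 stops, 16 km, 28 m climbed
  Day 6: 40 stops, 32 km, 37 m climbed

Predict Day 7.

Stops: +4 each step, so 20, 24, 28, 32, 36, 40 → 44.
Km: 1, 2, 4, 8, 16, 32 → 64 (×2 each step).
M climbed: differences are 5, 6, 7, … (increasing by 1 each time), so 2, 7, 13, 20, 28, 37 → 47.
Putting it together: 44 stops, 64 km, 47 m climbed.

44 stops, 64 km, 47 m climbed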